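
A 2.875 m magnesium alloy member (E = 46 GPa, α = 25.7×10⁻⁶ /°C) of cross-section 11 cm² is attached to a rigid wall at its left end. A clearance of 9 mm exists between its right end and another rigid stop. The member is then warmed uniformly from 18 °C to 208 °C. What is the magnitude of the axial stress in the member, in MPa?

σ ≈ 80.6 MPa (compressive)

If the wall were absent the member would grow by αΔT L = 25.7×10⁻⁶ × 190 × 2875 = 14.04 mm.
This exceeds the 9 mm gap, so the wall pushes back. The portion of expansion that must be recovered elastically is δ_free − gap = 14.04 − 9 = 5.039 mm.
Compatibility: PL/(AE) = 5.039 mm, so σ = P/A = E × (5.039/2875) = 80.62 MPa.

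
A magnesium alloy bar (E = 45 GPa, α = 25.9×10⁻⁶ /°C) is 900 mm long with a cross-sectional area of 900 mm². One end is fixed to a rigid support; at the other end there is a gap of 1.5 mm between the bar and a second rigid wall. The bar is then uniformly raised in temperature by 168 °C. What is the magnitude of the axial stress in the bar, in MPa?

σ ≈ 121 MPa (compressive)

If the wall were absent the bar would grow by αΔT L = 25.9×10⁻⁶ × 168 × 900 = 3.916 mm.
This exceeds the 1.5 mm gap, so the wall pushes back. The portion of expansion that must be recovered elastically is δ_free − gap = 3.916 − 1.5 = 2.416 mm.
That suppressed elongation corresponds to σ = E·Δ/L = 45×10³ × 2.416/900 = 120.8 MPa.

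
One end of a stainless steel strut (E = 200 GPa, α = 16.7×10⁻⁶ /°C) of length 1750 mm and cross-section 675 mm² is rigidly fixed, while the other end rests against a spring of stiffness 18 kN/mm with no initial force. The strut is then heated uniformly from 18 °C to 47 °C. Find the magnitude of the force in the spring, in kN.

P ≈ 12.4 kN

The unrestrained thermal change is αΔT L = 16.7×10⁻⁶ × 29 × 1750 = 0.8475 mm.
Let P be the compressive force at the spring. The strut shortens elastically by PL/(AE) and the spring compresses by P/k; together these equal δ_free.
So P = δ_free / [L/(AE) + 1/k] = 0.8475 / [ 1750/(675×200×10³) + 1/(18×10³) ].
P = 0.8475 / 6.852×10⁻⁵ = 12370 N.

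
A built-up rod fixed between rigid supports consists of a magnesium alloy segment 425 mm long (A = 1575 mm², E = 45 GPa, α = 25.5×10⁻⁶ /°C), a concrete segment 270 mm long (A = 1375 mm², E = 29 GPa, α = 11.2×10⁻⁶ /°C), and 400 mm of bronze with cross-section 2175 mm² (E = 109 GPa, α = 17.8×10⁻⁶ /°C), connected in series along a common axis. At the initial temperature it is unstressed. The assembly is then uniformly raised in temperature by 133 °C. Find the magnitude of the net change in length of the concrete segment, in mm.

|ΔL| ≈ 0.905 mm

Free thermal expansion of the whole bar: Σ αᵢΔT Lᵢ = 25.5×10⁻⁶×133×425 + 11.2×10⁻⁶×133×270 + 17.8×10⁻⁶×133×400 = 2.791 mm.
The rigid supports impose zero overall length change; the single axial force P common to all segments must satisfy P Σ Lᵢ/(AᵢEᵢ) = δ_free.
The series flexibility is Σ Lᵢ/(AᵢEᵢ) = 425/(1575×45×10³) + 270/(1375×29×10³) + 400/(2175×109×10³) = 1.445×10⁻⁵ mm/N.
P = 2.791 / 1.445×10⁻⁵ = 193100 N = 193.1 kN, compressive.
For the concrete segment, free thermal change = 11.2×10⁻⁶×133×270 = 0.4022 mm and elastic change from P = 193100×270/(1375×29×10³) = 1.307 mm; these oppose, so the net change is 0.905 mm (segment shortens).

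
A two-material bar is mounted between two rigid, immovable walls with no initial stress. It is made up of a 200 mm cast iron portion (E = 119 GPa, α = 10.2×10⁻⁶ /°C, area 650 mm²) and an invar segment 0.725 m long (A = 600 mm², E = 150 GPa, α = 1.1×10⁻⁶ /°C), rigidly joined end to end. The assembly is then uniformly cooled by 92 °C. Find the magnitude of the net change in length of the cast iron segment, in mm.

With the walls removed the bar would change length by δ_free = Σ αᵢΔT Lᵢ = 10.2×10⁻⁶×92×200 + 1.1×10⁻⁶×92×725 = 0.2611 mm.
The rigid supports impose zero overall length change; the single axial force P common to all segments must satisfy P Σ Lᵢ/(AᵢEᵢ) = δ_free.
Σ Lᵢ/(AᵢEᵢ) = 200/(650×119×10³) + 725/(600×150×10³) = 1.064×10⁻⁵ mm/N.
Hence P = δ_free / Σ(L/AE) = 0.2611/1.064×10⁻⁵ = 24.53 kN (tensile).
For the cast iron segment, free thermal change = 10.2×10⁻⁶×92×200 = 0.1877 mm and elastic change from P = 24530×200/(650×119×10³) = 0.06343 mm; these oppose, so the net change is 0.124 mm (segment shortens).

|ΔL| ≈ 0.124 mm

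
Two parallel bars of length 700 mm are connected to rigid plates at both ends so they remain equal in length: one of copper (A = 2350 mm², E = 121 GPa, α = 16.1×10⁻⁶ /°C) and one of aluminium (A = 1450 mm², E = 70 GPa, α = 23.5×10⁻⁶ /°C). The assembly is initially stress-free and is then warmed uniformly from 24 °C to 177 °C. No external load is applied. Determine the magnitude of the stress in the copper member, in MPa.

The aluminium has the larger α, so on heating it would change length more than the copper if both were free. The rigid plates force a common final length, so the aluminium is put into compression and the copper into tension, with equal and opposite forces P (no external load).
Equating the net (thermal + elastic) strains gives |α₁ − α₂|·ΔT = P·[1/(A₁E₁) + 1/(A₂E₂)].
|α₁ − α₂|·ΔT = 7.4×10⁻⁶ × 153 = 0.001132.
1/(A₁E₁) + 1/(A₂E₂) = 1/(2350×121×10³) + 1/(1450×70×10³) = 1.337×10⁻⁸ N⁻¹.
P = 0.001132 / 1.337×10⁻⁸ = 84690 N = 84.69 kN.
σ_{copper} = P/A₁ = 84690/2350 = 36.04 MPa, tensile.

σ ≈ 36 MPa (tensile)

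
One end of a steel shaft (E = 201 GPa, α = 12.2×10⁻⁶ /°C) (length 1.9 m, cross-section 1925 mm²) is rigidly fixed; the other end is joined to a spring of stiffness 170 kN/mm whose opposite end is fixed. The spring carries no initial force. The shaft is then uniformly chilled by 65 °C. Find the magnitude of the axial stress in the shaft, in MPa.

σ ≈ 72.5 MPa (tensile)

Free thermal contraction: δ_free = αΔT L = 12.2×10⁻⁶ × 65 × 1900 = 1.507 mm.
With a force P in the spring, the elastic change of the shaft is PL/(AE) and that of the spring is P/k; compatibility requires their sum to equal δ_free.
P [ L/(AE) + 1/k ] = δ_free → P [ 1900/(1925×201×10³) + 1/(170×10³) ] = 1.507.
P = 1.507 / 1.079×10⁻⁵ = 139600 N.
σ = P/A = 139600/1925 = 72.52 MPa.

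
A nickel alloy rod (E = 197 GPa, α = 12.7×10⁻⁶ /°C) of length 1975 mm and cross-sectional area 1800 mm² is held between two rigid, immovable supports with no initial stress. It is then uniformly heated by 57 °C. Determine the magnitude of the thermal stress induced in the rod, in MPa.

The supports are rigid, so the total axial strain is zero. The restrained thermal strain is ε = αΔT = 12.7×10⁻⁶ × 57 = 723.9×10⁻⁶.
Hence σ = E·αΔT = 197×10³ × 723.9×10⁻⁶ = 142.6 MPa, compressive.

σ ≈ 143 MPa (compressive)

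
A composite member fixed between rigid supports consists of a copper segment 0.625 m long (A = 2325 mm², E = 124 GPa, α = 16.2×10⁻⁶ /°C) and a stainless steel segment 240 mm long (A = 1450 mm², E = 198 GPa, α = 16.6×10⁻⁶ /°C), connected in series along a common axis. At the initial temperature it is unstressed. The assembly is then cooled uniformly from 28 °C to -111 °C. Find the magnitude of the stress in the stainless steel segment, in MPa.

If the supports were absent, the total length change would be Σ αᵢΔT Lᵢ = 16.2×10⁻⁶×139×625 + 16.6×10⁻⁶×139×240 = 1.961 mm.
Since the ends are fixed, an axial force P builds up, equal in every segment, with P · Σ Lᵢ/(AᵢEᵢ) = δ_free.
The series flexibility is Σ Lᵢ/(AᵢEᵢ) = 625/(2325×124×10³) + 240/(1450×198×10³) = 3.004×10⁻⁶ mm/N.
Hence P = δ_free / Σ(L/AE) = 1.961/3.004×10⁻⁶ = 652.9 kN (tensile).
σ_{stainless steel} = P / A = 652900 / 1450 = 450.3 MPa.

σ ≈ 450 MPa (tensile)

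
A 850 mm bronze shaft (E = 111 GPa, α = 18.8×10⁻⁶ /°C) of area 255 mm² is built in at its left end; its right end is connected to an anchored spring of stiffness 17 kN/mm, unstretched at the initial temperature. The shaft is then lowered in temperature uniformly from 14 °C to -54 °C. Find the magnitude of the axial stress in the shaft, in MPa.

σ ≈ 48 MPa (tensile)

The unrestrained thermal change is αΔT L = 18.8×10⁻⁶ × 68 × 850 = 1.087 mm.
Let P be the tensile force in the spring. The shaft extends elastically by PL/(AE) and the spring stretches by P/k; together these equal δ_free.
P [ L/(AE) + 1/k ] = δ_free → P [ 850/(255×111×10³) + 1/(17×10³) ] = 1.087.
P = 1.087 / 8.885×10⁻⁵ = 12230 N.
σ = P/A = 12230/255 = 47.96 MPa.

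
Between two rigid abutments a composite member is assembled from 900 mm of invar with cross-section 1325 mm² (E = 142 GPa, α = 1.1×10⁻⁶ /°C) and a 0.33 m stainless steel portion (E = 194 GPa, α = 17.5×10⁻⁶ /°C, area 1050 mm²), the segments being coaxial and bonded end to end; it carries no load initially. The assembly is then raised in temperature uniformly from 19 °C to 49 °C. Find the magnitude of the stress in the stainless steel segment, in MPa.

σ ≈ 30.2 MPa (compressive)

With the walls removed the bar would change length by δ_free = Σ αᵢΔT Lᵢ = 1.1×10⁻⁶×30×900 + 17.5×10⁻⁶×30×330 = 0.2029 mm.
Since the ends are fixed, an axial force P builds up, equal in every segment, with P · Σ Lᵢ/(AᵢEᵢ) = δ_free.
Σ Lᵢ/(AᵢEᵢ) = 900/(1325×142×10³) + 330/(1050×194×10³) = 6.403×10⁻⁶ mm/N.
Hence P = δ_free / Σ(L/AE) = 0.2029/6.403×10⁻⁶ = 31.69 kN (compressive).
σ_{stainless steel} = P / A = 31690 / 1050 = 30.18 MPa.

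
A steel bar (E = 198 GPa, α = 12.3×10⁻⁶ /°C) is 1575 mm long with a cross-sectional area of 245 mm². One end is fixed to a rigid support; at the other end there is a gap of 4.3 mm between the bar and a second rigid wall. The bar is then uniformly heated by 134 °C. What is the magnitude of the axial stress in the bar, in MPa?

Free thermal elongation = αΔT L = 12.3×10⁻⁶ × 134 × 1575 = 2.596 mm.
Since δ_free = 2.6 mm is less than the 4.3 mm gap, the bar never touches the wall. No axial force develops.

σ ≈ 0 MPa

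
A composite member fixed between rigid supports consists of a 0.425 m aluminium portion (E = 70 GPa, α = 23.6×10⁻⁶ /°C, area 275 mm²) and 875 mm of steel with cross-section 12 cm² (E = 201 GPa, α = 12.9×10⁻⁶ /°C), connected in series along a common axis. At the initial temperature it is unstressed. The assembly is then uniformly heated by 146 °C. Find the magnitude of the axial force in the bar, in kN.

P ≈ 121 kN (compressive)

If the supports were absent, the total length change would be Σ αᵢΔT Lᵢ = 23.6×10⁻⁶×146×425 + 12.9×10⁻⁶×146×875 = 3.112 mm.
The rigid supports impose zero overall length change; the single axial force P common to all segments must satisfy P Σ Lᵢ/(AᵢEᵢ) = δ_free.
Σ Lᵢ/(AᵢEᵢ) = 425/(275×70×10³) + 875/(1200×201×10³) = 2.571×10⁻⁵ mm/N.
Hence P = δ_free / Σ(L/AE) = 3.112/2.571×10⁻⁵ = 121.1 kN (compressive).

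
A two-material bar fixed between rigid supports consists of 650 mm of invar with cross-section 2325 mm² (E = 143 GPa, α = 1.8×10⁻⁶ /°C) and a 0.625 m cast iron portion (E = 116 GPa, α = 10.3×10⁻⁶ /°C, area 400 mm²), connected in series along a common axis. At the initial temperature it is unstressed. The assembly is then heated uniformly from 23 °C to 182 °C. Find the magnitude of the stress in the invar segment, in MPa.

σ ≈ 33.7 MPa (compressive)

Free thermal expansion of the whole bar: Σ αᵢΔT Lᵢ = 1.8×10⁻⁶×159×650 + 10.3×10⁻⁶×159×625 = 1.21 mm.
The walls prevent any net length change, so an axial force P (same in every segment) develops. Compatibility: P · Σ Lᵢ/(AᵢEᵢ) = δ_free.
The series flexibility is Σ Lᵢ/(AᵢEᵢ) = 650/(2325×143×10³) + 625/(400×116×10³) = 1.542×10⁻⁵ mm/N.
So P = 1.21 / 1.542×10⁻⁵ = 78.42 kN, compressive.
σ_{invar} = P / A = 78420 / 2325 = 33.73 MPa.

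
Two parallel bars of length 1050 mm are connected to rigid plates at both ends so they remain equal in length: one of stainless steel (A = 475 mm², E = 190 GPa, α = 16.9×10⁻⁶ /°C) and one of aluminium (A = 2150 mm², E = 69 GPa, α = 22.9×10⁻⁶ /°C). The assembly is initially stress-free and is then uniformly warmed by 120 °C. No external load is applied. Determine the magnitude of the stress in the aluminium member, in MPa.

σ ≈ 18.8 MPa (compressive)

The aluminium has the larger α, so on heating it would change length more than the stainless steel if both were free. The rigid plates force a common final length, so the aluminium is put into compression and the stainless steel into tension, with equal and opposite forces P (no external load).
Compatibility of the two members (thermal + elastic change equal): (α₁ − α₂)ΔT = P·[1/(A₁E₁) + 1/(A₂E₂)].
|α₁ − α₂|·ΔT = 6×10⁻⁶ × 120 = 0.00072.
1/(A₁E₁) + 1/(A₂E₂) = 1/(475×190×10³) + 1/(2150×69×10³) = 1.782×10⁻⁸ N⁻¹.
So P = 0.00072 / 1.782×10⁻⁸ = 40.4 kN.
σ_{aluminium} = P/A₂ = 40400/2150 = 18.79 MPa, compressive.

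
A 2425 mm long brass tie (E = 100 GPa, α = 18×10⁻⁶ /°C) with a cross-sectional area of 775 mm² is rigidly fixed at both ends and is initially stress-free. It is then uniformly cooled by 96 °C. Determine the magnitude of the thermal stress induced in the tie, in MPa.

With length fixed, the mechanical strain must cancel the thermal strain αΔT = 18×10⁻⁶ × 96 = 1728×10⁻⁶.
σ = EαΔT = 100×10³ × 18×10⁻⁶ × 96 = 172.8 MPa (tensile; the tie is trying to contract).

σ ≈ 173 MPa (tensile)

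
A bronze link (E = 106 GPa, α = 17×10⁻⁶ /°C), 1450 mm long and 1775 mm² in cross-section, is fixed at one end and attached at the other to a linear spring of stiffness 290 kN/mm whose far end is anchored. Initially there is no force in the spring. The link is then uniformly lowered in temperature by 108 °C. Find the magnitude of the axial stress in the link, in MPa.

If the spring were absent the link would shorten by αΔT L = 17×10⁻⁶ × 108 × 1450 = 2.662 mm.
With a force P in the spring, the elastic change of the link is PL/(AE) and that of the spring is P/k; compatibility requires their sum to equal δ_free.
So P = δ_free / [L/(AE) + 1/k] = 2.662 / [ 1450/(1775×106×10³) + 1/(290×10³) ].
P = 2.662 / 1.115×10⁻⁵ = 238700 N.
σ = P/A = 238700/1775 = 134.5 MPa.

σ ≈ 134 MPa (tensile)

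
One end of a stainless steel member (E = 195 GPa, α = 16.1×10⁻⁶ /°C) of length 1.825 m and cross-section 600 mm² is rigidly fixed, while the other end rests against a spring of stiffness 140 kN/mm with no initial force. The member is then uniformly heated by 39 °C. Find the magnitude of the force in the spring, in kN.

P ≈ 50.4 kN

If the spring were absent the member would lengthen by αΔT L = 16.1×10⁻⁶ × 39 × 1825 = 1.146 mm.
With a force P in the spring, the elastic change of the member is PL/(AE) and that of the spring is P/k; compatibility requires their sum to equal δ_free.
P [ L/(AE) + 1/k ] = δ_free → P [ 1825/(600×195×10³) + 1/(140×10³) ] = 1.146.
P = 1.146 / 2.274×10⁻⁵ = 50390 N.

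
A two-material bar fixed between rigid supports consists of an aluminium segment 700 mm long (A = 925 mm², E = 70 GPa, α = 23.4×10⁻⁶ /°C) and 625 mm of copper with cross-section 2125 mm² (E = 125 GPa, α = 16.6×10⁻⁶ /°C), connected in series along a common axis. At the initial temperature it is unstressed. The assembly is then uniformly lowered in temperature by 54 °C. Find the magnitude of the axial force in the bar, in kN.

With the walls removed the bar would change length by δ_free = Σ αᵢΔT Lᵢ = 23.4×10⁻⁶×54×700 + 16.6×10⁻⁶×54×625 = 1.445 mm.
The walls prevent any net length change, so an axial force P (same in every segment) develops. Compatibility: P · Σ Lᵢ/(AᵢEᵢ) = δ_free.
The series flexibility is Σ Lᵢ/(AᵢEᵢ) = 700/(925×70×10³) + 625/(2125×125×10³) = 1.316×10⁻⁵ mm/N.
P = 1.445 / 1.316×10⁻⁵ = 109800 N = 109.8 kN, tensile.

P ≈ 110 kN (tensile)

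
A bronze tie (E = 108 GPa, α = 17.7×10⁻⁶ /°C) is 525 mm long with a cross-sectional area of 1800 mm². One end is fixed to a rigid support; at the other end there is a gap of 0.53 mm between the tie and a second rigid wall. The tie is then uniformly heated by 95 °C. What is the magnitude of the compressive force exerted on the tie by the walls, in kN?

P ≈ 131 kN

If the wall were absent the tie would grow by αΔT L = 17.7×10⁻⁶ × 95 × 525 = 0.8828 mm.
After closing the 0.53 mm clearance, 0.8828 − 0.53 = 0.3528 mm of expansion remains to be suppressed by the wall.
That suppressed elongation corresponds to σ = E·Δ/L = 108×10³ × 0.3528/525 = 72.57 MPa.
Force on the wall = σA = 72.57 × 1800 mm² = 130.6 kN.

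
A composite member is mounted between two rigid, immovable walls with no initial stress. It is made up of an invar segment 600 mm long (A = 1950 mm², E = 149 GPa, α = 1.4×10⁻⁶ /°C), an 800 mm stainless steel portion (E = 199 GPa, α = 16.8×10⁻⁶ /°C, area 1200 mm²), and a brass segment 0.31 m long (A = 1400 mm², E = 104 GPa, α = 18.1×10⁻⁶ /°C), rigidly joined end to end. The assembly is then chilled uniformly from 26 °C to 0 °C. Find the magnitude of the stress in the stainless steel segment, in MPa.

σ ≈ 57.1 MPa (tensile)

If the supports were absent, the total length change would be Σ αᵢΔT Lᵢ = 1.4×10⁻⁶×26×600 + 16.8×10⁻⁶×26×800 + 18.1×10⁻⁶×26×310 = 0.5172 mm.
The walls prevent any net length change, so an axial force P (same in every segment) develops. Compatibility: P · Σ Lᵢ/(AᵢEᵢ) = δ_free.
The series flexibility is Σ Lᵢ/(AᵢEᵢ) = 600/(1950×149×10³) + 800/(1200×199×10³) + 310/(1400×104×10³) = 7.544×10⁻⁶ mm/N.
P = 0.5172 / 7.544×10⁻⁶ = 68550 N = 68.55 kN, tensile.
σ_{stainless steel} = P / A = 68550 / 1200 = 57.13 MPa.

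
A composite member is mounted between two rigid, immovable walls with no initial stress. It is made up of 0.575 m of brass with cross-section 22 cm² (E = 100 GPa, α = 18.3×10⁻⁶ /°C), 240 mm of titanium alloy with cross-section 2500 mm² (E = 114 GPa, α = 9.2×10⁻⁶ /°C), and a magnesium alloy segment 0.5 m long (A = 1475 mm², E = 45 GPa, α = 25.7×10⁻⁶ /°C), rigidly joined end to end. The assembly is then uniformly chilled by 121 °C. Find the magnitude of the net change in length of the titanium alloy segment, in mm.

|ΔL| ≈ 0.03 mm

With the walls removed the bar would change length by δ_free = Σ αᵢΔT Lᵢ = 18.3×10⁻⁶×121×575 + 9.2×10⁻⁶×121×240 + 25.7×10⁻⁶×121×500 = 3.095 mm.
Since the ends are fixed, an axial force P builds up, equal in every segment, with P · Σ Lᵢ/(AᵢEᵢ) = δ_free.
Σ Lᵢ/(AᵢEᵢ) = 575/(2200×100×10³) + 240/(2500×114×10³) + 500/(1475×45×10³) = 1.099×10⁻⁵ mm/N.
So P = 3.095 / 1.099×10⁻⁵ = 281.7 kN, tensile.
For the titanium alloy segment, free thermal change = 9.2×10⁻⁶×121×240 = 0.2672 mm and elastic change from P = 281700×240/(2500×114×10³) = 0.2372 mm; these oppose, so the net change is 0.03 mm (segment shortens).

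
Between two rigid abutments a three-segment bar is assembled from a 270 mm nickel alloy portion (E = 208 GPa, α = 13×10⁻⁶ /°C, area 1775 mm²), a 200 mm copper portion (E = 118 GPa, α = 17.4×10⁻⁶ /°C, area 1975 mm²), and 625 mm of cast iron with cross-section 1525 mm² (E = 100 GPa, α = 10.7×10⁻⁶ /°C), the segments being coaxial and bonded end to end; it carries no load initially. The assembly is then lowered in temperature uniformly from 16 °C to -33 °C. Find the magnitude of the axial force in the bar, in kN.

If the supports were absent, the total length change would be Σ αᵢΔT Lᵢ = 13×10⁻⁶×49×270 + 17.4×10⁻⁶×49×200 + 10.7×10⁻⁶×49×625 = 0.6702 mm.
The walls prevent any net length change, so an axial force P (same in every segment) develops. Compatibility: P · Σ Lᵢ/(AᵢEᵢ) = δ_free.
The series flexibility is Σ Lᵢ/(AᵢEᵢ) = 270/(1775×208×10³) + 200/(1975×118×10³) + 625/(1525×100×10³) = 5.688×10⁻⁶ mm/N.
So P = 0.6702 / 5.688×10⁻⁶ = 117.8 kN, tensile.

P ≈ 118 kN (tensile)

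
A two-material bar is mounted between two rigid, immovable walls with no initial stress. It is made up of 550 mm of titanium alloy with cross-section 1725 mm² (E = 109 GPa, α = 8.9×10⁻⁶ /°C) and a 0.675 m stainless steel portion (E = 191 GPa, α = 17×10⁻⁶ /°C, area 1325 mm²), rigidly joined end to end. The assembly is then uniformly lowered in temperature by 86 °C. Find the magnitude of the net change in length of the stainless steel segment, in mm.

If the supports were absent, the total length change would be Σ αᵢΔT Lᵢ = 8.9×10⁻⁶×86×550 + 17×10⁻⁶×86×675 = 1.408 mm.
The walls prevent any net length change, so an axial force P (same in every segment) develops. Compatibility: P · Σ Lᵢ/(AᵢEᵢ) = δ_free.
The series flexibility is Σ Lᵢ/(AᵢEᵢ) = 550/(1725×109×10³) + 675/(1325×191×10³) = 5.592×10⁻⁶ mm/N.
Hence P = δ_free / Σ(L/AE) = 1.408/5.592×10⁻⁶ = 251.7 kN (tensile).
For the stainless steel segment, free thermal change = 17×10⁻⁶×86×675 = 0.9869 mm and elastic change from P = 251700×675/(1325×191×10³) = 0.6714 mm; these oppose, so the net change is 0.315 mm (segment shortens).

|ΔL| ≈ 0.315 mm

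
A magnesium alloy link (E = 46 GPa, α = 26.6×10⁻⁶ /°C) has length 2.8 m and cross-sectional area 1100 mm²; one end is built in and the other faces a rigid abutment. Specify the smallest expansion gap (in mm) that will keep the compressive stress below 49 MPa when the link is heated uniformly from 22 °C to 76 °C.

g ≈ 1.04 mm

With no wall the link would lengthen by αΔT L = 26.6×10⁻⁶ × 54 × 2800 = 4.022 mm.
A stress of 49 MPa corresponds to the wall pushing the link back by σL/E = 49×2800/(46×10³) = 2.983 mm.
So the gap has to take up the difference, g_min = δ_free − σL/E = 4.022 − 2.983 = 1.039 mm.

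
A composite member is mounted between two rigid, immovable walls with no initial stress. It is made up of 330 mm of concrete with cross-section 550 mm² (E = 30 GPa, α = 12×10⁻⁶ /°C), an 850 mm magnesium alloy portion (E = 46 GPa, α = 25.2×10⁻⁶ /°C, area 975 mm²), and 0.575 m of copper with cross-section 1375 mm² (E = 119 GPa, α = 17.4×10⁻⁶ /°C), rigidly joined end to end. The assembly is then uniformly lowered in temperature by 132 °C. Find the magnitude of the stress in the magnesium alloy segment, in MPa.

Free thermal contraction of the whole bar: Σ αᵢΔT Lᵢ = 12×10⁻⁶×132×330 + 25.2×10⁻⁶×132×850 + 17.4×10⁻⁶×132×575 = 4.671 mm.
The walls prevent any net length change, so an axial force P (same in every segment) develops. Compatibility: P · Σ Lᵢ/(AᵢEᵢ) = δ_free.
Σ Lᵢ/(AᵢEᵢ) = 330/(550×30×10³) + 850/(975×46×10³) + 575/(1375×119×10³) = 4.247×10⁻⁵ mm/N.
So P = 4.671 / 4.247×10⁻⁵ = 110 kN, tensile.
σ_{magnesium alloy} = P / A = 110000 / 975 = 112.8 MPa.

σ ≈ 113 MPa (tensile)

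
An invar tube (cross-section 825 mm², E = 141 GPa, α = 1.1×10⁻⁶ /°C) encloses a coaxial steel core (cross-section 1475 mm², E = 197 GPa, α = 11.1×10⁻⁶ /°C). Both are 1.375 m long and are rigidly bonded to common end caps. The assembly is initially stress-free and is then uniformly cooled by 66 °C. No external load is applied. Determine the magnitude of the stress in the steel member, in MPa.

Both members must finish at the same length. With the larger α, the steel tends to over-contract; the plates restrain it, putting the steel in tension and the invar in compression. With no external load the two internal forces are equal and opposite, magnitude P.
Setting the final lengths equal and cancelling L: (α₁ − α₂)ΔT = P/(A₁E₁) + P/(A₂E₂).
|α₁ − α₂|·ΔT = 10×10⁻⁶ × 66 = 0.00066.
1/(A₁E₁) + 1/(A₂E₂) = 1/(825×141×10³) + 1/(1475×197×10³) = 1.204×10⁻⁸ N⁻¹.
P = 0.00066 / 1.204×10⁻⁸ = 54830 N = 54.83 kN.
σ_{steel} = P/A₂ = 54830/1475 = 37.17 MPa, tensile.

σ ≈ 37.2 MPa (tensile)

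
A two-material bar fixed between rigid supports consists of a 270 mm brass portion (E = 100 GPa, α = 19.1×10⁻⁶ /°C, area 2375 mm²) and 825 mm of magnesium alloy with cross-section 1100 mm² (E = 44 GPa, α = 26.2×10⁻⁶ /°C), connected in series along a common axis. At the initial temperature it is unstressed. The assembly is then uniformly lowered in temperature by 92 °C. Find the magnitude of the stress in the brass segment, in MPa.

If the supports were absent, the total length change would be Σ αᵢΔT Lᵢ = 19.1×10⁻⁶×92×270 + 26.2×10⁻⁶×92×825 = 2.463 mm.
Since the ends are fixed, an axial force P builds up, equal in every segment, with P · Σ Lᵢ/(AᵢEᵢ) = δ_free.
Σ Lᵢ/(AᵢEᵢ) = 270/(2375×100×10³) + 825/(1100×44×10³) = 1.818×10⁻⁵ mm/N.
P = 2.463 / 1.818×10⁻⁵ = 135500 N = 135.5 kN, tensile.
σ_{brass} = P / A = 135500 / 2375 = 57.04 MPa.

σ ≈ 57 MPa (tensile)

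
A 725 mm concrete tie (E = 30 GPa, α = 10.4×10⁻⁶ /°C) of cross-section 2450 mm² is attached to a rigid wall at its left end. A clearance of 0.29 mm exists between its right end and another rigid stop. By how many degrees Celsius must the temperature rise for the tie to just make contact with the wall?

ΔT ≈ 38.5 °C

The gap closes when αΔT L = 0.29 mm, since the tie is still unstressed at that instant.
So ΔT = g/(αL) = 0.29/(10.4×10⁻⁶ × 725) = 38.46 °C.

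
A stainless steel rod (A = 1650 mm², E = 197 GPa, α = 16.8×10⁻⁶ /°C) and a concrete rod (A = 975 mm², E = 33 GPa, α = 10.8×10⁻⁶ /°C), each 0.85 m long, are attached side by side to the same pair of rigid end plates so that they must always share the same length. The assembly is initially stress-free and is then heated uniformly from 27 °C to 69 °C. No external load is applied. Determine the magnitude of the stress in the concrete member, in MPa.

Both members must finish at the same length. With the larger α, the stainless steel tends to over-expand; the plates restrain it, putting the stainless steel in compression and the concrete in tension. With no external load the two internal forces are equal and opposite, magnitude P.
Equating the net (thermal + elastic) strains gives |α₁ − α₂|·ΔT = P·[1/(A₁E₁) + 1/(A₂E₂)].
|α₁ − α₂|·ΔT = 6×10⁻⁶ × 42 = 0.000252.
1/(A₁E₁) + 1/(A₂E₂) = 1/(1650×197×10³) + 1/(975×33×10³) = 3.416×10⁻⁸ N⁻¹.
So P = 0.000252 / 3.416×10⁻⁸ = 7.378 kN.
σ_{concrete} = P/A₂ = 7378/975 = 7.567 MPa, tensile.

σ ≈ 7.57 MPa (tensile)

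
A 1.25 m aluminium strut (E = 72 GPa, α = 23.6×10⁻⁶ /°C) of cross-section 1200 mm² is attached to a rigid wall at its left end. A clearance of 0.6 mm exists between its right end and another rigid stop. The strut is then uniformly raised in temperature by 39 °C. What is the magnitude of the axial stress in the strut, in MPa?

Unrestrained expansion: δ_free = αΔT L = 23.6×10⁻⁶ × 39 × 1250 = 1.151 mm.
After closing the 0.6 mm clearance, 1.151 − 0.6 = 0.5505 mm of expansion remains to be suppressed by the wall.
That suppressed elongation corresponds to σ = E·Δ/L = 72×10³ × 0.5505/1250 = 31.71 MPa.

σ ≈ 31.7 MPa (compressive)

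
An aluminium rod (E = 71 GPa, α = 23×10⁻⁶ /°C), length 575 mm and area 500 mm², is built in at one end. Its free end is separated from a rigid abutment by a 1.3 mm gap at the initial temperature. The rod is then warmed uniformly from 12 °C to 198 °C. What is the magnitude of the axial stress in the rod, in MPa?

Unrestrained expansion: δ_free = αΔT L = 23×10⁻⁶ × 186 × 575 = 2.46 mm.
This exceeds the 1.3 mm gap, so the wall pushes back. The portion of expansion that must be recovered elastically is δ_free − gap = 2.46 − 1.3 = 1.16 mm.
That suppressed elongation corresponds to σ = E·Δ/L = 71×10³ × 1.16/575 = 143.2 MPa.

σ ≈ 143 MPa (compressive)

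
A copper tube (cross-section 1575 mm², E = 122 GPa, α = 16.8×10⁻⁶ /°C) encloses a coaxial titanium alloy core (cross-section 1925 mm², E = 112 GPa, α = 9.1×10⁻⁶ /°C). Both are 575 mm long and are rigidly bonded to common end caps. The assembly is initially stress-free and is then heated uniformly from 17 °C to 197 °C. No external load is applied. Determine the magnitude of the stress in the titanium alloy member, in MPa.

σ ≈ 73.2 MPa (tensile)

Equilibrium of a rigid end plate with no external load gives equal and opposite internal forces ±P in the two members. Since α_{copper} > α_{titanium alloy}, heating drives the copper into compression and the titanium alloy into tension.
Equating the net (thermal + elastic) strains gives |α₁ − α₂|·ΔT = P·[1/(A₁E₁) + 1/(A₂E₂)].
|α₁ − α₂|·ΔT = 7.7×10⁻⁶ × 180 = 0.001386.
1/(A₁E₁) + 1/(A₂E₂) = 1/(1575×122×10³) + 1/(1925×112×10³) = 9.842×10⁻⁹ N⁻¹.
P = 0.001386 / 9.842×10⁻⁹ = 140800 N = 140.8 kN.
σ_{titanium alloy} = P/A₂ = 140800/1925 = 73.15 MPa, tensile.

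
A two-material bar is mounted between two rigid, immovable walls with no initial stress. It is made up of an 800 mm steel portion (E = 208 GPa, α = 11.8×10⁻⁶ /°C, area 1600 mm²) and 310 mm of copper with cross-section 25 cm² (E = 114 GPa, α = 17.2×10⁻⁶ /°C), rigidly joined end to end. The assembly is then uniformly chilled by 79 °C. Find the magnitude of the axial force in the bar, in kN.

P ≈ 334 kN (tensile)

Free thermal contraction of the whole bar: Σ αᵢΔT Lᵢ = 11.8×10⁻⁶×79×800 + 17.2×10⁻⁶×79×310 = 1.167 mm.
The rigid supports impose zero overall length change; the single axial force P common to all segments must satisfy P Σ Lᵢ/(AᵢEᵢ) = δ_free.
Σ Lᵢ/(AᵢEᵢ) = 800/(1600×208×10³) + 310/(2500×114×10³) = 3.492×10⁻⁶ mm/N.
So P = 1.167 / 3.492×10⁻⁶ = 334.2 kN, tensile.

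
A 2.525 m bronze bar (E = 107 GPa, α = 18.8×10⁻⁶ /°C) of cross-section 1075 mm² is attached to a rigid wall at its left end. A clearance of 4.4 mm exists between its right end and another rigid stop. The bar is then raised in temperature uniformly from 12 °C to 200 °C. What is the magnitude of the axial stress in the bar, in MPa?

σ ≈ 192 MPa (compressive)

Unrestrained expansion: δ_free = αΔT L = 18.8×10⁻⁶ × 188 × 2525 = 8.924 mm.
This exceeds the 4.4 mm gap, so the wall pushes back. The portion of expansion that must be recovered elastically is δ_free − gap = 8.924 − 4.4 = 4.524 mm.
Compatibility: PL/(AE) = 4.524 mm, so σ = P/A = E × (4.524/2525) = 191.7 MPa.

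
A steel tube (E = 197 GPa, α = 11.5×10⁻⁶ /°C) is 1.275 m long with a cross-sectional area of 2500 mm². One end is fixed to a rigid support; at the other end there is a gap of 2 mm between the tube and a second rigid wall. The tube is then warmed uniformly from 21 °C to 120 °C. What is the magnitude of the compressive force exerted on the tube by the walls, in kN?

P ≈ 0 kN

If the wall were absent the tube would grow by αΔT L = 11.5×10⁻⁶ × 99 × 1275 = 1.452 mm.
This is smaller than the 2 mm clearance, so the tube expands freely without reaching the stop — the stress is zero.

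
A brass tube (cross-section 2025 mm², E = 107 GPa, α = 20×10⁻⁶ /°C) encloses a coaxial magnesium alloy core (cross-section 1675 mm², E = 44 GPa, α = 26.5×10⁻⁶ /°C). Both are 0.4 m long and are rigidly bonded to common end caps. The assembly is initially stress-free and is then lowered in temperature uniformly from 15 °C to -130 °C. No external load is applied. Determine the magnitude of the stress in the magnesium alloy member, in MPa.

σ ≈ 30.9 MPa (tensile)

Equilibrium of a rigid end plate with no external load gives equal and opposite internal forces ±P in the two members. Since α_{magnesium alloy} > α_{brass}, cooling drives the magnesium alloy into tension and the brass into compression.
Setting the final lengths equal and cancelling L: (α₁ − α₂)ΔT = P/(A₁E₁) + P/(A₂E₂).
|α₁ − α₂|·ΔT = 6.5×10⁻⁶ × 145 = 0.0009425.
1/(A₁E₁) + 1/(A₂E₂) = 1/(2025×107×10³) + 1/(1675×44×10³) = 1.818×10⁻⁸ N⁻¹.
So P = 0.0009425 / 1.818×10⁻⁸ = 51.83 kN.
σ_{magnesium alloy} = P/A₂ = 51830/1675 = 30.94 MPa, tensile.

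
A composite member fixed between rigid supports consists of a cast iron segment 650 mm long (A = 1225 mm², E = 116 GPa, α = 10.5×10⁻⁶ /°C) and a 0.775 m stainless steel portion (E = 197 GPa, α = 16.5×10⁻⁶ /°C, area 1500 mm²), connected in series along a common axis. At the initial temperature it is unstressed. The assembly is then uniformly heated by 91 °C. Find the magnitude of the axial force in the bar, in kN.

With the walls removed the bar would change length by δ_free = Σ αᵢΔT Lᵢ = 10.5×10⁻⁶×91×650 + 16.5×10⁻⁶×91×775 = 1.785 mm.
The rigid supports impose zero overall length change; the single axial force P common to all segments must satisfy P Σ Lᵢ/(AᵢEᵢ) = δ_free.
The series flexibility is Σ Lᵢ/(AᵢEᵢ) = 650/(1225×116×10³) + 775/(1500×197×10³) = 7.197×10⁻⁶ mm/N.
So P = 1.785 / 7.197×10⁻⁶ = 248 kN, compressive.

P ≈ 248 kN (compressive)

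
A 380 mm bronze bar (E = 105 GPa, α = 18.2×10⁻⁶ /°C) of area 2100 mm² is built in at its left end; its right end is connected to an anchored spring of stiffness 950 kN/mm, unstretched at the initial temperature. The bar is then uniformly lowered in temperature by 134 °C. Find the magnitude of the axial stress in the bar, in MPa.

σ ≈ 159 MPa (tensile)

The unrestrained thermal change is αΔT L = 18.2×10⁻⁶ × 134 × 380 = 0.9267 mm.
With a force P in the spring, the elastic change of the bar is PL/(AE) and that of the spring is P/k; compatibility requires their sum to equal δ_free.
P [ L/(AE) + 1/k ] = δ_free → P [ 380/(2100×105×10³) + 1/(950×10³) ] = 0.9267.
P = 0.9267 / 2.776×10⁻⁶ = 333800 N.
σ = P/A = 333800/2100 = 159 MPa.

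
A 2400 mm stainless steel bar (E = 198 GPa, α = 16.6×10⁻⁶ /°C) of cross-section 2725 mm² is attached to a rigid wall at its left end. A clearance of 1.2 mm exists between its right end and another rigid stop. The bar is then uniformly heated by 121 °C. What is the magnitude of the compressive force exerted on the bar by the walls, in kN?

P ≈ 814 kN

Free thermal elongation = αΔT L = 16.6×10⁻⁶ × 121 × 2400 = 4.821 mm.
After closing the 1.2 mm clearance, 4.821 − 1.2 = 3.621 mm of expansion remains to be suppressed by the wall.
Compatibility: PL/(AE) = 3.621 mm, so σ = P/A = E × (3.621/2400) = 298.7 MPa.
P = σA = 298.7 × 2725 = 814 kN.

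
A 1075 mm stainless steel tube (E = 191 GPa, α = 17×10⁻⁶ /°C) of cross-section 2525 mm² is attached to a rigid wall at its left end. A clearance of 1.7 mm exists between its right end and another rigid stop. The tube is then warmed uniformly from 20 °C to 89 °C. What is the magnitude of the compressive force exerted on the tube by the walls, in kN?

Unrestrained expansion: δ_free = αΔT L = 17×10⁻⁶ × 69 × 1075 = 1.261 mm.
Since δ_free = 1.26 mm is less than the 1.7 mm gap, the tube never touches the wall. No axial force develops.

P ≈ 0 kN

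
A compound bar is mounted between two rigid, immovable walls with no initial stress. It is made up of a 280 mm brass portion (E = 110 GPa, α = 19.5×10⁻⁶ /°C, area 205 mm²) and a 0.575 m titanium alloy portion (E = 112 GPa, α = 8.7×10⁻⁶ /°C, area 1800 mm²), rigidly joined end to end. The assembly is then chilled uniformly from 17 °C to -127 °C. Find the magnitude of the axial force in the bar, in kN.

If the supports were absent, the total length change would be Σ αᵢΔT Lᵢ = 19.5×10⁻⁶×144×280 + 8.7×10⁻⁶×144×575 = 1.507 mm.
Since the ends are fixed, an axial force P builds up, equal in every segment, with P · Σ Lᵢ/(AᵢEᵢ) = δ_free.
Σ Lᵢ/(AᵢEᵢ) = 280/(205×110×10³) + 575/(1800×112×10³) = 1.527×10⁻⁵ mm/N.
So P = 1.507 / 1.527×10⁻⁵ = 98.67 kN, tensile.

P ≈ 98.7 kN (tensile)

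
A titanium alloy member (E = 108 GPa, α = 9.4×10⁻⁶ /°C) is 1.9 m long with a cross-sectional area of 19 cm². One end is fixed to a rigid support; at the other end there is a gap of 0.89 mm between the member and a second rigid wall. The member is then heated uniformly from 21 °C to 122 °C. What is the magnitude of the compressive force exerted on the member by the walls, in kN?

P ≈ 98.7 kN

If the wall were absent the member would grow by αΔT L = 9.4×10⁻⁶ × 101 × 1900 = 1.804 mm.
The gap closes (δ_free > 0.89 mm) and the wall then resists a further 1.804 − 0.89 = 0.9139 mm of expansion.
That suppressed elongation corresponds to σ = E·Δ/L = 108×10³ × 0.9139/1900 = 51.95 MPa.
P = σA = 51.95 × 1900 = 98.7 kN.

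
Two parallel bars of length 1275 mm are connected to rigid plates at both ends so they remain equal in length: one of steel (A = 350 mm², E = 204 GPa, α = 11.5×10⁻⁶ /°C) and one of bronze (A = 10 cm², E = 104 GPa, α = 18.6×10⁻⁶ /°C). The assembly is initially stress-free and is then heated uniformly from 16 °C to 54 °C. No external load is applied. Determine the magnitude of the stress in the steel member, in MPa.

σ ≈ 32.6 MPa (tensile)

The bronze has the larger α, so on heating it would change length more than the steel if both were free. The rigid plates force a common final length, so the bronze is put into compression and the steel into tension, with equal and opposite forces P (no external load).
Setting the final lengths equal and cancelling L: (α₁ − α₂)ΔT = P/(A₁E₁) + P/(A₂E₂).
|α₁ − α₂|·ΔT = 7.1×10⁻⁶ × 38 = 0.0002698.
1/(A₁E₁) + 1/(A₂E₂) = 1/(350×204×10³) + 1/(1000×104×10³) = 2.362×10⁻⁸ N⁻¹.
So P = 0.0002698 / 2.362×10⁻⁸ = 11.42 kN.
σ_{steel} = P/A₁ = 11420/350 = 32.63 MPa, tensile.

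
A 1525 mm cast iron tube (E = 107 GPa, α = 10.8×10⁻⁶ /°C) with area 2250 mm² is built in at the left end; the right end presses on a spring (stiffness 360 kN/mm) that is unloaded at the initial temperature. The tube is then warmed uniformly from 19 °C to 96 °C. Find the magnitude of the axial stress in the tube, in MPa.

The unrestrained thermal change is αΔT L = 10.8×10⁻⁶ × 77 × 1525 = 1.268 mm.
Let P be the compressive force at the spring. The tube shortens elastically by PL/(AE) and the spring compresses by P/k; together these equal δ_free.
P [ L/(AE) + 1/k ] = δ_free → P [ 1525/(2250×107×10³) + 1/(360×10³) ] = 1.268.
P = 1.268 / 9.112×10⁻⁶ = 139200 N.
σ = P/A = 139200/2250 = 61.86 MPa.

σ ≈ 61.9 MPa (compressive)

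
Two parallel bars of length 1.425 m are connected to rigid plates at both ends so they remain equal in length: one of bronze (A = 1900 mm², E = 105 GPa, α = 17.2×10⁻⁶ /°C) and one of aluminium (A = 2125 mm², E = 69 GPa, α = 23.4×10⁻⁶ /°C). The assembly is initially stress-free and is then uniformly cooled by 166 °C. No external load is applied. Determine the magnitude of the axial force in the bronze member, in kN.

P ≈ 87 kN (compressive in the bronze)

Equilibrium of a rigid end plate with no external load gives equal and opposite internal forces ±P in the two members. Since α_{aluminium} > α_{bronze}, cooling drives the aluminium into tension and the bronze into compression.
Setting the final lengths equal and cancelling L: (α₁ − α₂)ΔT = P/(A₁E₁) + P/(A₂E₂).
|α₁ − α₂|·ΔT = 6.2×10⁻⁶ × 166 = 0.001029.
1/(A₁E₁) + 1/(A₂E₂) = 1/(1900×105×10³) + 1/(2125×69×10³) = 1.183×10⁻⁸ N⁻¹.
So P = 0.001029 / 1.183×10⁻⁸ = 86.98 kN.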